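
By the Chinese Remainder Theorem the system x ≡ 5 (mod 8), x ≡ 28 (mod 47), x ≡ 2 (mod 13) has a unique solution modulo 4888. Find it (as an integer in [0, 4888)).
The moduli 8, 47, 13 are pairwise coprime, so by the CRT there is a unique solution mod 8·47·13 = 4888.
Solve by successive substitution. Start with x ≡ 5 (mod 8).
  Combine with x ≡ 28 (mod 47): write x = 5 + 8·t and require 5 + 8·t ≡ 28 (mod 47), i.e. 8·t ≡ 28 − 5 ≡ 23 (mod 47). Since 8^(−1) ≡ 6 (mod 47), t ≡ 6·23 ≡ 44 (mod 47). So x ≡ 5 + 8·44 = 357 (mod 376).
  Combine with x ≡ 2 (mod 13): write x = 357 + 376·t and require 357 + 376·t ≡ 2 (mod 13), i.e. 376·t ≡ 2 − 357 ≡ 9 (mod 13). Since 376^(−1) ≡ 12 (mod 13) (376 ≡ 12 (mod 13)), t ≡ 12·9 ≡ 4 (mod 13). So x ≡ 357 + 376·4 = 1861 (mod 4888).
Unique solution in [0, 4888): x = 1861.

Final answer: x ≡ 1861 (mod 4888); the representative in [0, 4888) is 1861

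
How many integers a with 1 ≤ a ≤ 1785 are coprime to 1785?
The number of a ∈ {1, ..., 1785} with gcd(a, 1785) = 1 is by definition Euler's totient φ(1785). φ is multiplicative, with φ(p^e) = p^e − p^(e−1). Factorise 1785 = 3 · 5 · 7 · 17. Then
  φ(1785) = (3 − 1) · (5 − 1) · (7 − 1) · (17 − 1) = 2 · 4 · 6 · 16 = 768.
So there are 768 such integers.

Final answer: 768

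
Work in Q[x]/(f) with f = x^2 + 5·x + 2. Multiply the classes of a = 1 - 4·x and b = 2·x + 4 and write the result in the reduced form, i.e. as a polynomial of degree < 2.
First multiply in Q[x] without reducing: a · b = -8·x^2 - 14·x + 4. Now divide by f(x) = x^2 + 5·x + 2, eliminating the leading term at each step:
  leading term -8·x^2: subtract (-8)·f(x) = -8·x^2 - 40·x - 16, leaving 26·x + 20
The degree is now < 2, so this is the remainder. Hence a · b ≡ 26·x + 20 in Q[x]/(f).

Final answer: a · b ≡ 26·x + 20 (mod f(x))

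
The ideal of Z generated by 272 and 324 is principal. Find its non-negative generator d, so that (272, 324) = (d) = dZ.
In the PID Z, (a, b) is generated by gcd(a, b). Compute gcd(324, 272) with the extended Euclidean algorithm, tracking rows (r, s, t) with s·324 + t·272 = r:
  row A: (324, 1, 0)   [1·324 + 0·272 = 324]
  row B: (272, 0, 1)   [0·324 + 1·272 = 272]
  324 = 1·272 + 52   → row C = row A − 1·row B = (52, 1, −1)   [check: 1·324 − 1·272 = 52]
  272 = 5·52 + 12   → row D = row B − 5·row C = (12, −5, 6)   [check: −5·324 + 6·272 = 12]
  52 = 4·12 + 4   → row E = row C − 4·row D = (4, 21, −25)   [check: 21·324 − 25·272 = 4]
  12 = 3·4 + 0   → remainder 0, stop. gcd = 4 (last nonzero row E).
So gcd(272, 324) = 4, with Bézout identity 21·324 − 25·272 = 4. Containment (⊇): the Bézout identity exhibits 4 as an element of (272, 324), giving (4) ⊆ (272, 324). Containment (⊆): since 4 | 272 and 4 | 324 (272 = 4·68, 324 = 4·81), every Z-linear combination of 272 and 324 is divisible by 4, so (272, 324) ⊆ (4). Therefore (272, 324) = (4), d = 4.

Final answer: (272, 324) = (4); d = 4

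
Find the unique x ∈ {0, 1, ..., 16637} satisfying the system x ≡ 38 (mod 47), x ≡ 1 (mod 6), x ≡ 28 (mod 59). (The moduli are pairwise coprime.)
x ≡ 5161 (mod 16638); the representative in [0, 16638) is 5161

The moduli 47, 6, 59 are pairwise coprime, so by the CRT there is a unique solution mod 47·6·59 = 16638.
Solve by successive substitution. Start with x ≡ 38 (mod 47).
  Combine with x ≡ 1 (mod 6): write x = 38 + 47·t and require 38 + 47·t ≡ 1 (mod 6), i.e. 47·t ≡ 1 − 38 ≡ 5 (mod 6). Since 47^(−1) ≡ 5 (mod 6) (47 ≡ 5 (mod 6)), t ≡ 5·5 ≡ 1 (mod 6). So x ≡ 38 + 47·1 = 85 (mod 282).
  Combine with x ≡ 28 (mod 59): write x = 85 + 282·t and require 85 + 282·t ≡ 28 (mod 59), i.e. 282·t ≡ 28 − 85 ≡ 2 (mod 59). Since 282^(−1) ≡ 9 (mod 59) (282 ≡ 46 (mod 59)), t ≡ 9·2 ≡ 18 (mod 59). So x ≡ 85 + 282·18 = 5161 (mod 16638).
Unique solution in [0, 16638): x = 5161.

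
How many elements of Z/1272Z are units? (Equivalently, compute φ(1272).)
Z/1272Z has φ(1272) = 416 units

An element a ∈ Z/1272Z is a unit iff gcd(a, 1272) = 1, so the number of units is φ(1272). φ is multiplicative, with φ(p^e) = p^e − p^(e−1). Factorise 1272 = 2^3 · 3 · 53. Then
  φ(1272) = (2^3 − 2^2) · (3 − 1) · (53 − 1) = 4 · 2 · 52 = 416.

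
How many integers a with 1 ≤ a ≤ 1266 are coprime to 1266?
420

The number of a ∈ {1, ..., 1266} with gcd(a, 1266) = 1 is by definition Euler's totient φ(1266). φ is multiplicative, with φ(p^e) = p^e − p^(e−1). Factorise 1266 = 2 · 3 · 211. Then
  φ(1266) = (2 − 1) · (3 − 1) · (211 − 1) = 1 · 2 · 210 = 420.
So there are 420 such integers.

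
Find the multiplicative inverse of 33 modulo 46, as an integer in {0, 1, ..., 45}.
33^(−1) ≡ 7 (mod 46)

Apply the extended Euclidean algorithm to (46, 33), tracking rows (r, s, t) with s·46 + t·33 = r. Each division r_prev = q·r_cur + r_new produces the new row as (previous row) − q·(current row):
  row A: (46, 1, 0)   [1·46 + 0·33 = 46]
  row B: (33, 0, 1)   [0·46 + 1·33 = 33]
  46 = 1·33 + 13   → row C = row A − 1·row B = (13, 1, −1)   [check: 1·46 − 1·33 = 13]
  33 = 2·13 + 7   → row D = row B − 2·row C = (7, −2, 3)   [check: −2·46 + 3·33 = 7]
  13 = 1·7 + 6   → row E = row C − 1·row D = (6, 3, −4)   [check: 3·46 − 4·33 = 6]
  7 = 1·6 + 1   → row F = row D − 1·row E = (1, −5, 7)   [check: −5·46 + 7·33 = 1]
  6 = 6·1 + 0   → remainder 0, stop. gcd = 1 (last nonzero row F).
The gcd is 1, so 33 is invertible mod 46. The last nonzero row gives −5·46 + 7·33 = 1, so t = 7. So 33^(−1) ≡ 7 (mod 46). Verify: 33 · 7 = 231 ≡ 1 (mod 46). ✓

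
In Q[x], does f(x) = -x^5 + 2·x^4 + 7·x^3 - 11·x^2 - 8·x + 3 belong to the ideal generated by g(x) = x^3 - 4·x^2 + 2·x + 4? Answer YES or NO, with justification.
NO

In Q[x] the ideal (g) consists of all multiples of g, so f ∈ (g) iff g | f, i.e. iff the remainder of f on division by g is 0. Divide f by g (g is monic, so eliminate the leading term of the running remainder at each step):
  leading term -x^5: subtract (-x^2)·g(x) = -x^5 + 4·x^4 - 2·x^3 - 4·x^2, leaving -2·x^4 + 9·x^3 - 7·x^2 - 8·x + 3
  leading term -2·x^4: subtract (-2·x)·g(x) = -2·x^4 + 8·x^3 - 4·x^2 - 8·x, leaving x^3 - 3·x^2 + 3
  leading term x^3: subtract (1)·g(x) = x^3 - 4·x^2 + 2·x + 4, leaving x^2 - 2·x - 1
The remainder r(x) = x^2 - 2·x - 1 ≠ 0 (and deg r < deg g), so g ∤ f, i.e. f ∉ (g).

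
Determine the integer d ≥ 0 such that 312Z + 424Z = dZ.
In the PID Z, (a, b) is generated by gcd(a, b). Compute gcd(424, 312) with the extended Euclidean algorithm, tracking rows (r, s, t) with s·424 + t·312 = r:
  row A: (424, 1, 0)   [1·424 + 0·312 = 424]
  row B: (312, 0, 1)   [0·424 + 1·312 = 312]
  424 = 1·312 + 112   → row C = row A − 1·row B = (112, 1, −1)   [check: 1·424 − 1·312 = 112]
  312 = 2·112 + 88   → row D = row B − 2·row C = (88, −2, 3)   [check: −2·424 + 3·312 = 88]
  112 = 1·88 + 24   → row E = row C − 1·row D = (24, 3, −4)   [check: 3·424 − 4·312 = 24]
  88 = 3·24 + 16   → row F = row D − 3·row E = (16, −11, 15)   [check: −11·424 + 15·312 = 16]
  24 = 1·16 + 8   → row G = row E − 1·row F = (8, 14, −19)   [check: 14·424 − 19·312 = 8]
  16 = 2·8 + 0   → remainder 0, stop. gcd = 8 (last nonzero row G).
So gcd(312, 424) = 8, with Bézout identity 14·424 − 19·312 = 8. Containment (⊇): the Bézout identity exhibits 8 as an element of (312, 424), giving (8) ⊆ (312, 424). Containment (⊆): since 8 | 312 and 8 | 424 (312 = 8·39, 424 = 8·53), every Z-linear combination of 312 and 424 is divisible by 8, so (312, 424) ⊆ (8). Therefore (312, 424) = (8), d = 8.

Final answer: (312, 424) = (8); d = 8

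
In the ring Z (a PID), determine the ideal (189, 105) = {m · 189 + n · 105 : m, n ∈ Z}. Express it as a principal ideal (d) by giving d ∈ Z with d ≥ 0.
In the PID Z, (a, b) is generated by gcd(a, b). Compute gcd(189, 105) with the extended Euclidean algorithm, tracking rows (r, s, t) with s·189 + t·105 = r:
  row A: (189, 1, 0)   [1·189 + 0·105 = 189]
  row B: (105, 0, 1)   [0·189 + 1·105 = 105]
  189 = 1·105 + 84   → row C = row A − 1·row B = (84, 1, −1)   [check: 1·189 − 1·105 = 84]
  105 = 1·84 + 21   → row D = row B − 1·row C = (21, −1, 2)   [check: −1·189 + 2·105 = 21]
  84 = 4·21 + 0   → remainder 0, stop. gcd = 21 (last nonzero row D).
So gcd(189, 105) = 21, with Bézout identity −1·189 + 2·105 = 21. Containment (⊇): the Bézout identity exhibits 21 as an element of (189, 105), giving (21) ⊆ (189, 105). Containment (⊆): since 21 | 189 and 21 | 105 (189 = 21·9, 105 = 21·5), every Z-linear combination of 189 and 105 is divisible by 21, so (189, 105) ⊆ (21). Therefore (189, 105) = (21), d = 21.

Final answer: (189, 105) = (21); d = 21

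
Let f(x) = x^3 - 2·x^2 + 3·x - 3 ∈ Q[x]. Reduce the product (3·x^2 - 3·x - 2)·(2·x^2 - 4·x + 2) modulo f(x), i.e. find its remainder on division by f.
a · b ≡ -16·x^2 + 38·x - 22 (mod f(x))

First multiply in Q[x] without reducing: a · b = 6·x^4 - 18·x^3 + 14·x^2 + 2·x - 4. Now divide by f(x) = x^3 - 2·x^2 + 3·x - 3, eliminating the leading term at each step:
  leading term 6·x^4: subtract (6·x)·f(x) = 6·x^4 - 12·x^3 + 18·x^2 - 18·x, leaving -6·x^3 - 4·x^2 + 20·x - 4
  leading term -6·x^3: subtract (-6)·f(x) = -6·x^3 + 12·x^2 - 18·x + 18, leaving -16·x^2 + 38·x - 22
The degree is now < 3, so this is the remainder. Hence a · b ≡ -16·x^2 + 38·x - 22 in Q[x]/(f).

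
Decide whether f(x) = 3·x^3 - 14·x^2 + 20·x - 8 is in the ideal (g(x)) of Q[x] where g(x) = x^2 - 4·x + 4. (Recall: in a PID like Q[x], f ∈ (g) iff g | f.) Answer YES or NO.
In Q[x] the ideal (g) consists of all multiples of g, so f ∈ (g) iff g | f, i.e. iff the remainder of f on division by g is 0. Divide f by g (g is monic, so eliminate the leading term of the running remainder at each step):
  leading term 3·x^3: subtract (3·x)·g(x) = 3·x^3 - 12·x^2 + 12·x, leaving -2·x^2 + 8·x - 8
  leading term -2·x^2: subtract (-2)·g(x) = -2·x^2 + 8·x - 8, leaving 0
The remainder is 0, so f(x) = g(x) · h(x) with h(x) = 3·x - 2. Hence g | f, i.e. f ∈ (g).

Final answer: YES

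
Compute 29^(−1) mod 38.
Apply the extended Euclidean algorithm to (38, 29), tracking rows (r, s, t) with s·38 + t·29 = r. Each division r_prev = q·r_cur + r_new produces the new row as (previous row) − q·(current row):
  row A: (38, 1, 0)   [1·38 + 0·29 = 38]
  row B: (29, 0, 1)   [0·38 + 1·29 = 29]
  38 = 1·29 + 9   → row C = row A − 1·row B = (9, 1, −1)   [check: 1·38 − 1·29 = 9]
  29 = 3·9 + 2   → row D = row B − 3·row C = (2, −3, 4)   [check: −3·38 + 4·29 = 2]
  9 = 4·2 + 1   → row E = row C − 4·row D = (1, 13, −17)   [check: 13·38 − 17·29 = 1]
  2 = 2·1 + 0   → remainder 0, stop. gcd = 1 (last nonzero row E).
The gcd is 1, so 29 is invertible mod 38. The last nonzero row gives 13·38 − 17·29 = 1, so t = −17. So 29^(−1) ≡ −17 ≡ 21 (mod 38). Verify: 29 · 21 = 609 ≡ 1 (mod 38). ✓

Final answer: 29^(−1) ≡ 21 (mod 38)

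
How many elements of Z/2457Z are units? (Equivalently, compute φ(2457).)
An element a ∈ Z/2457Z is a unit iff gcd(a, 2457) = 1, so the number of units is φ(2457). φ is multiplicative, with φ(p^e) = p^e − p^(e−1). Factorise 2457 = 3^3 · 7 · 13. Then
  φ(2457) = (3^3 − 3^2) · (7 − 1) · (13 − 1) = 18 · 6 · 12 = 1296.

Final answer: Z/2457Z has φ(2457) = 1296 units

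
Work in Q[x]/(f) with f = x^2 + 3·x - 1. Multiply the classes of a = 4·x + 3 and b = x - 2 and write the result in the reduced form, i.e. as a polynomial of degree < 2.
a · b ≡ -17·x - 2 (mod f(x))

First multiply in Q[x] without reducing: a · b = 4·x^2 - 5·x - 6. Now divide by f(x) = x^2 + 3·x - 1, eliminating the leading term at each step:
  leading term 4·x^2: subtract (4)·f(x) = 4·x^2 + 12·x - 4, leaving -17·x - 2
The degree is now < 2, so this is the remainder. Hence a · b ≡ -17·x - 2 in Q[x]/(f).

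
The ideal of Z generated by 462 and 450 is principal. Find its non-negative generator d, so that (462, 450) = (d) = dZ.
(462, 450) = (6); d = 6

In the PID Z, (a, b) is generated by gcd(a, b). Compute gcd(462, 450) with the extended Euclidean algorithm, tracking rows (r, s, t) with s·462 + t·450 = r:
  row A: (462, 1, 0)   [1·462 + 0·450 = 462]
  row B: (450, 0, 1)   [0·462 + 1·450 = 450]
  462 = 1·450 + 12   → row C = row A − 1·row B = (12, 1, −1)   [check: 1·462 − 1·450 = 12]
  450 = 37·12 + 6   → row D = row B − 37·row C = (6, −37, 38)   [check: −37·462 + 38·450 = 6]
  12 = 2·6 + 0   → remainder 0, stop. gcd = 6 (last nonzero row D).
So gcd(462, 450) = 6, with Bézout identity −37·462 + 38·450 = 6. Containment (⊇): the Bézout identity exhibits 6 as an element of (462, 450), giving (6) ⊆ (462, 450). Containment (⊆): since 6 | 462 and 6 | 450 (462 = 6·77, 450 = 6·75), every Z-linear combination of 462 and 450 is divisible by 6, so (462, 450) ⊆ (6). Therefore (462, 450) = (6), d = 6.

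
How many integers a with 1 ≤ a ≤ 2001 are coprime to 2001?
The number of a ∈ {1, ..., 2001} with gcd(a, 2001) = 1 is by definition Euler's totient φ(2001). φ is multiplicative, with φ(p^e) = p^e − p^(e−1). Factorise 2001 = 3 · 23 · 29. Then
  φ(2001) = (3 − 1) · (23 − 1) · (29 − 1) = 2 · 22 · 28 = 1232.
So there are 1232 such integers.

Final answer: 1232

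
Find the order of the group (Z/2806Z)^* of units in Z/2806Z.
|(Z/2806Z)^*| = 1320

(Z/2806Z)^* consists of the classes a with gcd(a, 2806) = 1, so its order is φ(2806). φ is multiplicative, with φ(p^e) = p^e − p^(e−1). Factorise 2806 = 2 · 23 · 61. Then
  φ(2806) = (2 − 1) · (23 − 1) · (61 − 1) = 1 · 22 · 60 = 1320.
Thus |(Z/2806Z)^*| = 1320.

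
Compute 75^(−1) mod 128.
75^(−1) ≡ 99 (mod 128)

Apply the extended Euclidean algorithm to (128, 75), tracking rows (r, s, t) with s·128 + t·75 = r. Each division r_prev = q·r_cur + r_new produces the new row as (previous row) − q·(current row):
  row A: (128, 1, 0)   [1·128 + 0·75 = 128]
  row B: (75, 0, 1)   [0·128 + 1·75 = 75]
  128 = 1·75 + 53   → row C = row A − 1·row B = (53, 1, −1)   [check: 1·128 − 1·75 = 53]
  75 = 1·53 + 22   → row D = row B − 1·row C = (22, −1, 2)   [check: −1·128 + 2·75 = 22]
  53 = 2·22 + 9   → row E = row C − 2·row D = (9, 3, −5)   [check: 3·128 − 5·75 = 9]
  22 = 2·9 + 4   → row F = row D − 2·row E = (4, −7, 12)   [check: −7·128 + 12·75 = 4]
  9 = 2·4 + 1   → row G = row E − 2·row F = (1, 17, −29)   [check: 17·128 − 29·75 = 1]
  4 = 4·1 + 0   → remainder 0, stop. gcd = 1 (last nonzero row G).
The gcd is 1, so 75 is invertible mod 128. The last nonzero row gives 17·128 − 29·75 = 1, so t = −29. So 75^(−1) ≡ −29 ≡ 99 (mod 128). Verify: 75 · 99 = 7425 ≡ 1 (mod 128). ✓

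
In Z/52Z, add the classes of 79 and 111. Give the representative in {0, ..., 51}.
Reduce the summands first: 79 ≡ 27, 111 ≡ 7 (mod 52), so 79 + 111 ≡ 27 + 7 (mod 52). 27 + 7 = 34; 34 = 0·52 + 34, so (79 + 111) mod 52 = 34.

Final answer: 34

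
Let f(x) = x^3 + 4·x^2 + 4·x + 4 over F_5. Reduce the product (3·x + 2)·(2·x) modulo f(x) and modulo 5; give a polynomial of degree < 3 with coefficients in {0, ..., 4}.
Multiply as integer polynomials: a · b = 6·x^2 + 4·x. Reducing coefficients mod 5: a · b ≡ x^2 + 4·x. This already has degree < 3, so no reduction by f is needed. Hence a · b ≡ x^2 + 4·x in F_5[x]/(f).

Final answer: a · b ≡ x^2 + 4·x (mod f(x))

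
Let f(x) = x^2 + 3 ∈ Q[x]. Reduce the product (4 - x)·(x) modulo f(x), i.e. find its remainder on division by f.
a · b ≡ 4·x + 3 (mod f(x))

First multiply in Q[x] without reducing: a · b = -x^2 + 4·x. Now divide by f(x) = x^2 + 3, eliminating the leading term at each step:
  leading term -x^2: subtract (-1)·f(x) = -x^2 - 3, leaving 4·x + 3
The degree is now < 2, so this is the remainder. Hence a · b ≡ 4·x + 3 in Q[x]/(f).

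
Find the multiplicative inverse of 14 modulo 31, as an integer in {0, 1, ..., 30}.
14^(−1) ≡ 20 (mod 31)

Apply the extended Euclidean algorithm to (31, 14), tracking rows (r, s, t) with s·31 + t·14 = r. Each division r_prev = q·r_cur + r_new produces the new row as (previous row) − q·(current row):
  row A: (31, 1, 0)   [1·31 + 0·14 = 31]
  row B: (14, 0, 1)   [0·31 + 1·14 = 14]
  31 = 2·14 + 3   → row C = row A − 2·row B = (3, 1, −2)   [check: 1·31 − 2·14 = 3]
  14 = 4·3 + 2   → row D = row B − 4·row C = (2, −4, 9)   [check: −4·31 + 9·14 = 2]
  3 = 1·2 + 1   → row E = row C − 1·row D = (1, 5, −11)   [check: 5·31 − 11·14 = 1]
  2 = 2·1 + 0   → remainder 0, stop. gcd = 1 (last nonzero row E).
The gcd is 1, so 14 is invertible mod 31. The last nonzero row gives 5·31 − 11·14 = 1, so t = −11. So 14^(−1) ≡ −11 ≡ 20 (mod 31). Verify: 14 · 20 = 280 ≡ 1 (mod 31). ✓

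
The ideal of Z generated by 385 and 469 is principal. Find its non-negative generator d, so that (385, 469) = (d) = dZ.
In the PID Z, (a, b) is generated by gcd(a, b). Compute gcd(469, 385) with the extended Euclidean algorithm, tracking rows (r, s, t) with s·469 + t·385 = r:
  row A: (469, 1, 0)   [1·469 + 0·385 = 469]
  row B: (385, 0, 1)   [0·469 + 1·385 = 385]
  469 = 1·385 + 84   → row C = row A − 1·row B = (84, 1, −1)   [check: 1·469 − 1·385 = 84]
  385 = 4·84 + 49   → row D = row B − 4·row C = (49, −4, 5)   [check: −4·469 + 5·385 = 49]
  84 = 1·49 + 35   → row E = row C − 1·row D = (35, 5, −6)   [check: 5·469 − 6·385 = 35]
  49 = 1·35 + 14   → row F = row D − 1·row E = (14, −9, 11)   [check: −9·469 + 11·385 = 14]
  35 = 2·14 + 7   → row G = row E − 2·row F = (7, 23, −28)   [check: 23·469 − 28·385 = 7]
  14 = 2·7 + 0   → remainder 0, stop. gcd = 7 (last nonzero row G).
So gcd(385, 469) = 7, with Bézout identity 23·469 − 28·385 = 7. Containment (⊇): the Bézout identity exhibits 7 as an element of (385, 469), giving (7) ⊆ (385, 469). Containment (⊆): since 7 | 385 and 7 | 469 (385 = 7·55, 469 = 7·67), every Z-linear combination of 385 and 469 is divisible by 7, so (385, 469) ⊆ (7). Therefore (385, 469) = (7), d = 7.

Final answer: (385, 469) = (7); d = 7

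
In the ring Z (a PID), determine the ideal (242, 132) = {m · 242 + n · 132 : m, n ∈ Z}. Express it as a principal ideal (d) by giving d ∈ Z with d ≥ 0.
(242, 132) = (22); d = 22

In the PID Z, (a, b) is generated by gcd(a, b). Compute gcd(242, 132) with the extended Euclidean algorithm, tracking rows (r, s, t) with s·242 + t·132 = r:
  row A: (242, 1, 0)   [1·242 + 0·132 = 242]
  row B: (132, 0, 1)   [0·242 + 1·132 = 132]
  242 = 1·132 + 110   → row C = row A − 1·row B = (110, 1, −1)   [check: 1·242 − 1·132 = 110]
  132 = 1·110 + 22   → row D = row B − 1·row C = (22, −1, 2)   [check: −1·242 + 2·132 = 22]
  110 = 5·22 + 0   → remainder 0, stop. gcd = 22 (last nonzero row D).
So gcd(242, 132) = 22, with Bézout identity −1·242 + 2·132 = 22. Containment (⊇): the Bézout identity exhibits 22 as an element of (242, 132), giving (22) ⊆ (242, 132). Containment (⊆): since 22 | 242 and 22 | 132 (242 = 22·11, 132 = 22·6), every Z-linear combination of 242 and 132 is divisible by 22, so (242, 132) ⊆ (22). Therefore (242, 132) = (22), d = 22.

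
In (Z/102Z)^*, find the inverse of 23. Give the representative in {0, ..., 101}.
23^(−1) ≡ 71 (mod 102)

Apply the extended Euclidean algorithm to (102, 23), tracking rows (r, s, t) with s·102 + t·23 = r. Each division r_prev = q·r_cur + r_new produces the new row as (previous row) − q·(current row):
  row A: (102, 1, 0)   [1·102 + 0·23 = 102]
  row B: (23, 0, 1)   [0·102 + 1·23 = 23]
  102 = 4·23 + 10   → row C = row A − 4·row B = (10, 1, −4)   [check: 1·102 − 4·23 = 10]
  23 = 2·10 + 3   → row D = row B − 2·row C = (3, −2, 9)   [check: −2·102 + 9·23 = 3]
  10 = 3·3 + 1   → row E = row C − 3·row D = (1, 7, −31)   [check: 7·102 − 31·23 = 1]
  3 = 3·1 + 0   → remainder 0, stop. gcd = 1 (last nonzero row E).
The gcd is 1, so 23 is invertible mod 102. The last nonzero row gives 7·102 − 31·23 = 1, so t = −31. So 23^(−1) ≡ −31 ≡ 71 (mod 102). Verify: 23 · 71 = 1633 ≡ 1 (mod 102). ✓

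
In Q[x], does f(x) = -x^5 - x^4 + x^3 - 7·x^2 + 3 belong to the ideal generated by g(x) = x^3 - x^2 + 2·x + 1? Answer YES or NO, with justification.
In Q[x] the ideal (g) consists of all multiples of g, so f ∈ (g) iff g | f, i.e. iff the remainder of f on division by g is 0. Divide f by g (g is monic, so eliminate the leading term of the running remainder at each step):
  leading term -x^5: subtract (-x^2)·g(x) = -x^5 + x^4 - 2·x^3 - x^2, leaving -2·x^4 + 3·x^3 - 6·x^2 + 3
  leading term -2·x^4: subtract (-2·x)·g(x) = -2·x^4 + 2·x^3 - 4·x^2 - 2·x, leaving x^3 - 2·x^2 + 2·x + 3
  leading term x^3: subtract (1)·g(x) = x^3 - x^2 + 2·x + 1, leaving 2 - x^2
The remainder r(x) = 2 - x^2 ≠ 0 (and deg r < deg g), so g ∤ f, i.e. f ∉ (g).

Final answer: NO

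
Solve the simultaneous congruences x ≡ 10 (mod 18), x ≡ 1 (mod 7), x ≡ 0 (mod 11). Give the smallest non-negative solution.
The moduli 18, 7, 11 are pairwise coprime, so by the CRT there is a unique solution mod 18·7·11 = 1386.
Solve by successive substitution. Start with x ≡ 10 (mod 18).
  Combine with x ≡ 1 (mod 7): write x = 10 + 18·t and require 10 + 18·t ≡ 1 (mod 7), i.e. 18·t ≡ 1 − 10 ≡ 5 (mod 7). Since 18^(−1) ≡ 2 (mod 7) (18 ≡ 4 (mod 7)), t ≡ 2·5 ≡ 3 (mod 7). So x ≡ 10 + 18·3 = 64 (mod 126).
  Combine with x ≡ 0 (mod 11): write x = 64 + 126·t and require 64 + 126·t ≡ 0 (mod 11), i.e. 126·t ≡ 0 − 64 ≡ 2 (mod 11). Since 126^(−1) ≡ 9 (mod 11) (126 ≡ 5 (mod 11)), t ≡ 9·2 ≡ 7 (mod 11). So x ≡ 64 + 126·7 = 946 (mod 1386).
Unique solution in [0, 1386): x = 946.

Final answer: x ≡ 946 (mod 1386); the representative in [0, 1386) is 946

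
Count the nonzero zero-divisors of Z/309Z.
In Z/309Z each nonzero element is either a unit (gcd with 309 is 1) or a zero-divisor (gcd > 1). The number of units is φ(309): factorise 309 = 3 · 103, so φ(309) = (3 − 1) · (103 − 1) = 2 · 102 = 204. The nonzero elements number 309 − 1 = 308. Hence the nonzero zero-divisors number 308 − 204 = 104.

Final answer: Z/309Z has 104 nonzero zero-divisors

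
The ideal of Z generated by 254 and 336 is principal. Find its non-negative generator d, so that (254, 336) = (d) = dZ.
In the PID Z, (a, b) is generated by gcd(a, b). Compute gcd(336, 254) with the extended Euclidean algorithm, tracking rows (r, s, t) with s·336 + t·254 = r:
  row A: (336, 1, 0)   [1·336 + 0·254 = 336]
  row B: (254, 0, 1)   [0·336 + 1·254 = 254]
  336 = 1·254 + 82   → row C = row A − 1·row B = (82, 1, −1)   [check: 1·336 − 1·254 = 82]
  254 = 3·82 + 8   → row D = row B − 3·row C = (8, −3, 4)   [check: −3·336 + 4·254 = 8]
  82 = 10·8 + 2   → row E = row C − 10·row D = (2, 31, −41)   [check: 31·336 − 41·254 = 2]
  8 = 4·2 + 0   → remainder 0, stop. gcd = 2 (last nonzero row E).
So gcd(254, 336) = 2, with Bézout identity 31·336 − 41·254 = 2. Containment (⊇): the Bézout identity exhibits 2 as an element of (254, 336), giving (2) ⊆ (254, 336). Containment (⊆): since 2 | 254 and 2 | 336 (254 = 2·127, 336 = 2·168), every Z-linear combination of 254 and 336 is divisible by 2, so (254, 336) ⊆ (2). Therefore (254, 336) = (2), d = 2.

Final answer: (254, 336) = (2); d = 2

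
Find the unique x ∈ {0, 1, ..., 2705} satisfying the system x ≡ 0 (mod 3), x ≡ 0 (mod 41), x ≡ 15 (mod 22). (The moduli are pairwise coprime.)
The moduli 3, 41, 22 are pairwise coprime, so by the CRT there is a unique solution mod 3·41·22 = 2706.
Solve by successive substitution. Start with x ≡ 0 (mod 3).
  Combine with x ≡ 0 (mod 41): write x = 3·t and require 3·t ≡ 0 (mod 41). Since 3^(−1) ≡ 14 (mod 41), t ≡ 14·0 ≡ 0 (mod 41). So x ≡ 3·0 = 0 (mod 123).
  Combine with x ≡ 15 (mod 22): write x = 123·t and require 123·t ≡ 15 (mod 22). Since 123^(−1) ≡ 17 (mod 22) (123 ≡ 13 (mod 22)), t ≡ 17·15 ≡ 13 (mod 22). So x ≡ 123·13 = 1599 (mod 2706).
Unique solution in [0, 2706): x = 1599.

Final answer: x ≡ 1599 (mod 2706); the representative in [0, 2706) is 1599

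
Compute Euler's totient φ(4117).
φ(4117) = 3916

φ is multiplicative, with φ(p^e) = p^e − p^(e−1). Factorise 4117 = 23 · 179. Then
  φ(4117) = (23 − 1) · (179 − 1) = 22 · 178 = 3916.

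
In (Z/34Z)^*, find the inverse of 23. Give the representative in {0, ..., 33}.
23^(−1) ≡ 3 (mod 34)

Apply the extended Euclidean algorithm to (34, 23), tracking rows (r, s, t) with s·34 + t·23 = r. Each division r_prev = q·r_cur + r_new produces the new row as (previous row) − q·(current row):
  row A: (34, 1, 0)   [1·34 + 0·23 = 34]
  row B: (23, 0, 1)   [0·34 + 1·23 = 23]
  34 = 1·23 + 11   → row C = row A − 1·row B = (11, 1, −1)   [check: 1·34 − 1·23 = 11]
  23 = 2·11 + 1   → row D = row B − 2·row C = (1, −2, 3)   [check: −2·34 + 3·23 = 1]
  11 = 11·1 + 0   → remainder 0, stop. gcd = 1 (last nonzero row D).
The gcd is 1, so 23 is invertible mod 34. The last nonzero row gives −2·34 + 3·23 = 1, so t = 3. So 23^(−1) ≡ 3 (mod 34). Verify: 23 · 3 = 69 ≡ 1 (mod 34). ✓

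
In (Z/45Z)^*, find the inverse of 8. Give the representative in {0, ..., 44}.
Apply the extended Euclidean algorithm to (45, 8), tracking rows (r, s, t) with s·45 + t·8 = r. Each division r_prev = q·r_cur + r_new produces the new row as (previous row) − q·(current row):
  row A: (45, 1, 0)   [1·45 + 0·8 = 45]
  row B: (8, 0, 1)   [0·45 + 1·8 = 8]
  45 = 5·8 + 5   → row C = row A − 5·row B = (5, 1, −5)   [check: 1·45 − 5·8 = 5]
  8 = 1·5 + 3   → row D = row B − 1·row C = (3, −1, 6)   [check: −1·45 + 6·8 = 3]
  5 = 1·3 + 2   → row E = row C − 1·row D = (2, 2, −11)   [check: 2·45 − 11·8 = 2]
  3 = 1·2 + 1   → row F = row D − 1·row E = (1, −3, 17)   [check: −3·45 + 17·8 = 1]
  2 = 2·1 + 0   → remainder 0, stop. gcd = 1 (last nonzero row F).
The gcd is 1, so 8 is invertible mod 45. The last nonzero row gives −3·45 + 17·8 = 1, so t = 17. So 8^(−1) ≡ 17 (mod 45). Verify: 8 · 17 = 136 ≡ 1 (mod 45). ✓

Final answer: 8^(−1) ≡ 17 (mod 45)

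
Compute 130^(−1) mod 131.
130^(−1) ≡ 130 (mod 131)

Apply the extended Euclidean algorithm to (131, 130), tracking rows (r, s, t) with s·131 + t·130 = r. Each division r_prev = q·r_cur + r_new produces the new row as (previous row) − q·(current row):
  row A: (131, 1, 0)   [1·131 + 0·130 = 131]
  row B: (130, 0, 1)   [0·131 + 1·130 = 130]
  131 = 1·130 + 1   → row C = row A − 1·row B = (1, 1, −1)   [check: 1·131 − 1·130 = 1]
  130 = 130·1 + 0   → remainder 0, stop. gcd = 1 (last nonzero row C).
The gcd is 1, so 130 is invertible mod 131. The last nonzero row gives 1·131 − 1·130 = 1, so t = −1. So 130^(−1) ≡ −1 ≡ 130 (mod 131). Verify: 130 · 130 = 16900 ≡ 1 (mod 131). ✓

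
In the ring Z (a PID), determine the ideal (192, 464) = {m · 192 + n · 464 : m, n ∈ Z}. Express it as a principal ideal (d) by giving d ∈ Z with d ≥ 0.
In the PID Z, (a, b) is generated by gcd(a, b). Compute gcd(464, 192) with the extended Euclidean algorithm, tracking rows (r, s, t) with s·464 + t·192 = r:
  row A: (464, 1, 0)   [1·464 + 0·192 = 464]
  row B: (192, 0, 1)   [0·464 + 1·192 = 192]
  464 = 2·192 + 80   → row C = row A − 2·row B = (80, 1, −2)   [check: 1·464 − 2·192 = 80]
  192 = 2·80 + 32   → row D = row B − 2·row C = (32, −2, 5)   [check: −2·464 + 5·192 = 32]
  80 = 2·32 + 16   → row E = row C − 2·row D = (16, 5, −12)   [check: 5·464 − 12·192 = 16]
  32 = 2·16 + 0   → remainder 0, stop. gcd = 16 (last nonzero row E).
So gcd(192, 464) = 16, with Bézout identity 5·464 − 12·192 = 16. Containment (⊇): the Bézout identity exhibits 16 as an element of (192, 464), giving (16) ⊆ (192, 464). Containment (⊆): since 16 | 192 and 16 | 464 (192 = 16·12, 464 = 16·29), every Z-linear combination of 192 and 464 is divisible by 16, so (192, 464) ⊆ (16). Therefore (192, 464) = (16), d = 16.

Final answer: (192, 464) = (16); d = 16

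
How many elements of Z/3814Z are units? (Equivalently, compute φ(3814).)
An element a ∈ Z/3814Z is a unit iff gcd(a, 3814) = 1, so the number of units is φ(3814). φ is multiplicative, with φ(p^e) = p^e − p^(e−1). Factorise 3814 = 2 · 1907. Then
  φ(3814) = (2 − 1) · (1907 − 1) = 1 · 1906 = 1906.

Final answer: Z/3814Z has φ(3814) = 1906 units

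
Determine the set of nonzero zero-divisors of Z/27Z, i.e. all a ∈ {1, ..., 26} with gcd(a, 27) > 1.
nonzero zero-divisors of Z/27Z = {3, 6, 9, 12, 15, 18, 21, 24}

An element a ∈ Z/27Z (with a ≠ 0) is a zero-divisor iff gcd(a, 27) > 1 (because a is a unit precisely when gcd(a, n) = 1, and in Z/nZ every nonzero, non-unit element is a zero-divisor). Scan a = 1, ..., 26 and keep those with gcd(a, 27) > 1:
  gcd(3, 27) = 3, gcd(6, 27) = 3, gcd(9, 27) = 9, gcd(12, 27) = 3, gcd(15, 27) = 3, gcd(18, 27) = 9, gcd(21, 27) = 3, gcd(24, 27) = 3.
All other a ∈ {1, ..., 26} have gcd(a, 27) = 1 and are units. So the nonzero zero-divisors are exactly the 8 values of a appearing in this scan.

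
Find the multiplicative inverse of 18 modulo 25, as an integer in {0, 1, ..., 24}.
Apply the extended Euclidean algorithm to (25, 18), tracking rows (r, s, t) with s·25 + t·18 = r. Each division r_prev = q·r_cur + r_new produces the new row as (previous row) − q·(current row):
  row A: (25, 1, 0)   [1·25 + 0·18 = 25]
  row B: (18, 0, 1)   [0·25 + 1·18 = 18]
  25 = 1·18 + 7   → row C = row A − 1·row B = (7, 1, −1)   [check: 1·25 − 1·18 = 7]
  18 = 2·7 + 4   → row D = row B − 2·row C = (4, −2, 3)   [check: −2·25 + 3·18 = 4]
  7 = 1·4 + 3   → row E = row C − 1·row D = (3, 3, −4)   [check: 3·25 − 4·18 = 3]
  4 = 1·3 + 1   → row F = row D − 1·row E = (1, −5, 7)   [check: −5·25 + 7·18 = 1]
  3 = 3·1 + 0   → remainder 0, stop. gcd = 1 (last nonzero row F).
The gcd is 1, so 18 is invertible mod 25. The last nonzero row gives −5·25 + 7·18 = 1, so t = 7. So 18^(−1) ≡ 7 (mod 25). Verify: 18 · 7 = 126 ≡ 1 (mod 25). ✓

Final answer: 18^(−1) ≡ 7 (mod 25)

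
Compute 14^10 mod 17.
Use repeated squaring. Binary(10) = 1010. Walk through the bits of the exponent 10 left-to-right: at each bit after the leading one, square the running value, then multiply by 14 if the bit is 1 (always reducing mod 17):
  bit 1 = 1 (leading): start with 14.
  bit 2 = 0: square 14^2 = 196 ≡ 9 (mod 17).
  bit 3 = 1: square 9^2 = 81 ≡ 13; bit is 1, so multiply 13·14 = 182 ≡ 12 (mod 17).
  bit 4 = 0: square 12^2 = 144 ≡ 8 (mod 17).
Final value: 14^10 ≡ 8 (mod 17).

Final answer: 8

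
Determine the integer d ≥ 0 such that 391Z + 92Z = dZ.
(391, 92) = (23); d = 23

In the PID Z, (a, b) is generated by gcd(a, b). Compute gcd(391, 92) with the extended Euclidean algorithm, tracking rows (r, s, t) with s·391 + t·92 = r:
  row A: (391, 1, 0)   [1·391 + 0·92 = 391]
  row B: (92, 0, 1)   [0·391 + 1·92 = 92]
  391 = 4·92 + 23   → row C = row A − 4·row B = (23, 1, −4)   [check: 1·391 − 4·92 = 23]
  92 = 4·23 + 0   → remainder 0, stop. gcd = 23 (last nonzero row C).
So gcd(391, 92) = 23, with Bézout identity 1·391 − 4·92 = 23. Containment (⊇): the Bézout identity exhibits 23 as an element of (391, 92), giving (23) ⊆ (391, 92). Containment (⊆): since 23 | 391 and 23 | 92 (391 = 23·17, 92 = 23·4), every Z-linear combination of 391 and 92 is divisible by 23, so (391, 92) ⊆ (23). Therefore (391, 92) = (23), d = 23.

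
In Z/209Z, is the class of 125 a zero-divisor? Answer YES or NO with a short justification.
gcd(125, 209) = 1, so 125 is a unit in Z/209Z (it has a multiplicative inverse). A unit cannot be a zero-divisor: if 125·b ≡ 0 then multiplying both sides by 125^(−1) gives b ≡ 0. So 125 is not a zero-divisor.

Final answer: NO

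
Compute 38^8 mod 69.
4

Use repeated squaring. Binary(8) = 1000. Walk through the bits of the exponent 8 left-to-right: at each bit after the leading one, square the running value, then multiply by 38 if the bit is 1 (always reducing mod 69):
  bit 1 = 1 (leading): start with 38.
  bit 2 = 0: square 38^2 = 1444 ≡ 64 (mod 69).
  bit 3 = 0: square 64^2 = 4096 ≡ 25 (mod 69).
  bit 4 = 0: square 25^2 = 625 ≡ 4 (mod 69).
Final value: 38^8 ≡ 4 (mod 69).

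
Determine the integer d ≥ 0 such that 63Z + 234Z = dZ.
In the PID Z, (a, b) is generated by gcd(a, b). Compute gcd(234, 63) with the extended Euclidean algorithm, tracking rows (r, s, t) with s·234 + t·63 = r:
  row A: (234, 1, 0)   [1·234 + 0·63 = 234]
  row B: (63, 0, 1)   [0·234 + 1·63 = 63]
  234 = 3·63 + 45   → row C = row A − 3·row B = (45, 1, −3)   [check: 1·234 − 3·63 = 45]
  63 = 1·45 + 18   → row D = row B − 1·row C = (18, −1, 4)   [check: −1·234 + 4·63 = 18]
  45 = 2·18 + 9   → row E = row C − 2·row D = (9, 3, −11)   [check: 3·234 − 11·63 = 9]
  18 = 2·9 + 0   → remainder 0, stop. gcd = 9 (last nonzero row E).
So gcd(63, 234) = 9, with Bézout identity 3·234 − 11·63 = 9. Containment (⊇): the Bézout identity exhibits 9 as an element of (63, 234), giving (9) ⊆ (63, 234). Containment (⊆): since 9 | 63 and 9 | 234 (63 = 9·7, 234 = 9·26), every Z-linear combination of 63 and 234 is divisible by 9, so (63, 234) ⊆ (9). Therefore (63, 234) = (9), d = 9.

Final answer: (63, 234) = (9); d = 9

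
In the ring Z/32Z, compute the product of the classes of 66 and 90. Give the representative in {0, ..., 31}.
Reduce the factors first: 66 ≡ 2, 90 ≡ 26 (mod 32), so 66 · 90 ≡ 2 · 26 (mod 32). 2 · 26 = 52. Dividing by 32: 52 = 1·32 + 20. So (66 · 90) mod 32 = 20.

Final answer: 20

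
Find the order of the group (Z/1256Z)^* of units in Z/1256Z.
|(Z/1256Z)^*| = 624

(Z/1256Z)^* consists of the classes a with gcd(a, 1256) = 1, so its order is φ(1256). φ is multiplicative, with φ(p^e) = p^e − p^(e−1). Factorise 1256 = 2^3 · 157. Then
  φ(1256) = (2^3 − 2^2) · (157 − 1) = 4 · 156 = 624.
Thus |(Z/1256Z)^*| = 624.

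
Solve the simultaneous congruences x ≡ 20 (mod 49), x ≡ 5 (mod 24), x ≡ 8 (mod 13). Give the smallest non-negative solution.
x ≡ 11045 (mod 15288); the representative in [0, 15288) is 11045

The moduli 49, 24, 13 are pairwise coprime, so by the CRT there is a unique solution mod 49·24·13 = 15288.
Solve by successive substitution. Start with x ≡ 20 (mod 49).
  Combine with x ≡ 5 (mod 24): write x = 20 + 49·t and require 20 + 49·t ≡ 5 (mod 24), i.e. 49·t ≡ 5 − 20 ≡ 9 (mod 24). Since 49^(−1) ≡ 1 (mod 24) (49 ≡ 1 (mod 24)), t ≡ 1·9 ≡ 9 (mod 24). So x ≡ 20 + 49·9 = 461 (mod 1176).
  Combine with x ≡ 8 (mod 13): write x = 461 + 1176·t and require 461 + 1176·t ≡ 8 (mod 13), i.e. 1176·t ≡ 8 − 461 ≡ 2 (mod 13). Since 1176^(−1) ≡ 11 (mod 13) (1176 ≡ 6 (mod 13)), t ≡ 11·2 ≡ 9 (mod 13). So x ≡ 461 + 1176·9 = 11045 (mod 15288).
Unique solution in [0, 15288): x = 11045.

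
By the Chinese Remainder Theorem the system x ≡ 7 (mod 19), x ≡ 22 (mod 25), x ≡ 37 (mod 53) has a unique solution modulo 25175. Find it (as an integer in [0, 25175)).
x ≡ 13022 (mod 25175); the representative in [0, 25175) is 13022

The moduli 19, 25, 53 are pairwise coprime, so by the CRT there is a unique solution mod 19·25·53 = 25175.
Solve by successive substitution. Start with x ≡ 7 (mod 19).
  Combine with x ≡ 22 (mod 25): write x = 7 + 19·t and require 7 + 19·t ≡ 22 (mod 25), i.e. 19·t ≡ 22 − 7 ≡ 15 (mod 25). Since 19^(−1) ≡ 4 (mod 25), t ≡ 4·15 ≡ 10 (mod 25). So x ≡ 7 + 19·10 = 197 (mod 475).
  Combine with x ≡ 37 (mod 53): write x = 197 + 475·t and require 197 + 475·t ≡ 37 (mod 53), i.e. 475·t ≡ 37 − 197 ≡ 52 (mod 53). Since 475^(−1) ≡ 26 (mod 53) (475 ≡ 51 (mod 53)), t ≡ 26·52 ≡ 27 (mod 53). So x ≡ 197 + 475·27 = 13022 (mod 25175).
Unique solution in [0, 25175): x = 13022.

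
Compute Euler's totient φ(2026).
φ(2026) = 1012

φ is multiplicative, with φ(p^e) = p^e − p^(e−1). Factorise 2026 = 2 · 1013. Then
  φ(2026) = (2 − 1) · (1013 − 1) = 1 · 1012 = 1012.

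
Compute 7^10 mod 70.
Use repeated squaring. Binary(10) = 1010. Walk through the bits of the exponent 10 left-to-right: at each bit after the leading one, square the running value, then multiply by 7 if the bit is 1 (always reducing mod 70):
  bit 1 = 1 (leading): start with 7.
  bit 2 = 0: square 7^2 = 49 (mod 70).
  bit 3 = 1: square 49^2 = 2401 ≡ 21; bit is 1, so multiply 21·7 = 147 ≡ 7 (mod 70).
  bit 4 = 0: square 7^2 = 49 (mod 70).
Final value: 7^10 ≡ 49 (mod 70).

Final answer: 49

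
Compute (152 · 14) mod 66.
16

Reduce the factors first: 152 ≡ 20 (mod 66), so 152 · 14 ≡ 20 · 14 (mod 66). 20 · 14 = 280. Dividing by 66: 280 = 4·66 + 16. So (152 · 14) mod 66 = 16.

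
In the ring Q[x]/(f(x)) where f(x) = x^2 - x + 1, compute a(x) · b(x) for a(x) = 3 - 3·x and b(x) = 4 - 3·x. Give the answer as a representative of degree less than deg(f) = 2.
First multiply in Q[x] without reducing: a · b = 9·x^2 - 21·x + 12. Now divide by f(x) = x^2 - x + 1, eliminating the leading term at each step:
  leading term 9·x^2: subtract (9)·f(x) = 9·x^2 - 9·x + 9, leaving 3 - 12·x
The degree is now < 2, so this is the remainder. Hence a · b ≡ 3 - 12·x in Q[x]/(f).

Final answer: a · b ≡ 3 - 12·x (mod f(x))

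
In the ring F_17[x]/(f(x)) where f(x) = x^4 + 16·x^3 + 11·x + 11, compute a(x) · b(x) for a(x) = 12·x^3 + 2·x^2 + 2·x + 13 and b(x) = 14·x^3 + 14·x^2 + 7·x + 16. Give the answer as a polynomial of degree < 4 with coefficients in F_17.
Multiply as integer polynomials: a · b = 168·x^6 + 196·x^5 + 140·x^4 + 416·x^3 + 228·x^2 + 123·x + 208. Reducing coefficients mod 17: a · b ≡ 15·x^6 + 9·x^5 + 4·x^4 + 8·x^3 + 7·x^2 + 4·x + 4. Now divide by f(x) = x^4 + 16·x^3 + 11·x + 11 in F_17[x], eliminating the leading term at each step:
  leading term 15·x^6: subtract (15·x^2)·f(x) = 15·x^6 + 2·x^5 + 12·x^3 + 12·x^2, leaving 7·x^5 + 4·x^4 + 13·x^3 + 12·x^2 + 4·x + 4 (coefficients mod 17)
  leading term 7·x^5: subtract (7·x)·f(x) = 7·x^5 + 10·x^4 + 9·x^2 + 9·x, leaving 11·x^4 + 13·x^3 + 3·x^2 + 12·x + 4 (coefficients mod 17)
  leading term 11·x^4: subtract (11)·f(x) = 11·x^4 + 6·x^3 + 2·x + 2, leaving 7·x^3 + 3·x^2 + 10·x + 2 (coefficients mod 17)
The degree is now < 4, so this is the remainder. Hence a · b ≡ 7·x^3 + 3·x^2 + 10·x + 2 in F_17[x]/(f).

Final answer: a · b ≡ 7·x^3 + 3·x^2 + 10·x + 2 (mod f(x))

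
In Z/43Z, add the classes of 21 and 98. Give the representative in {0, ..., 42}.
33

Reduce the summands first: 98 ≡ 12 (mod 43), so 21 + 98 ≡ 21 + 12 (mod 43). 21 + 12 = 33; 33 = 0·43 + 33, so (21 + 98) mod 43 = 33.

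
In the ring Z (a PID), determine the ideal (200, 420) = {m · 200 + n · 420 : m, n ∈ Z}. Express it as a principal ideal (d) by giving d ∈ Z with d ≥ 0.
In the PID Z, (a, b) is generated by gcd(a, b). Compute gcd(420, 200) with the extended Euclidean algorithm, tracking rows (r, s, t) with s·420 + t·200 = r:
  row A: (420, 1, 0)   [1·420 + 0·200 = 420]
  row B: (200, 0, 1)   [0·420 + 1·200 = 200]
  420 = 2·200 + 20   → row C = row A − 2·row B = (20, 1, −2)   [check: 1·420 − 2·200 = 20]
  200 = 10·20 + 0   → remainder 0, stop. gcd = 20 (last nonzero row C).
So gcd(200, 420) = 20, with Bézout identity 1·420 − 2·200 = 20. Containment (⊇): the Bézout identity exhibits 20 as an element of (200, 420), giving (20) ⊆ (200, 420). Containment (⊆): since 20 | 200 and 20 | 420 (200 = 20·10, 420 = 20·21), every Z-linear combination of 200 and 420 is divisible by 20, so (200, 420) ⊆ (20). Therefore (200, 420) = (20), d = 20.

Final answer: (200, 420) = (20); d = 20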